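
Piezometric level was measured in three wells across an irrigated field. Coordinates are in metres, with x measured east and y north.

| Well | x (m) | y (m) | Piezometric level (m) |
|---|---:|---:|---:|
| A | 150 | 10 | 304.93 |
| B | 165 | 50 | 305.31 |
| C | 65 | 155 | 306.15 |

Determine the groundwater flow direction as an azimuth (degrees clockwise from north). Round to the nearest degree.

187°

Three-point gradient (reference A): Δ to B = (15, 40, +0.38), Δ to C = (-85, 145, +1.22).
∂h/∂x = +0.001130, ∂h/∂y = +0.009076 (det = 5575).
Flow direction (−∇h) has components (-0.001130 E, -0.009076 N).
Azimuth = atan2(E, N) = atan2(-0.001130, -0.009076) = 187.1° ≈ 187°.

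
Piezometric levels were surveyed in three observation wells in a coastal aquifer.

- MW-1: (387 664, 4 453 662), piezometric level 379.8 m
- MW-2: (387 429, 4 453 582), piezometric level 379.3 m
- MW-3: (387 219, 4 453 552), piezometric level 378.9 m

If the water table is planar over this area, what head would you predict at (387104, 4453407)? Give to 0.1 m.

378.5 m

Taking MW-1 as reference: MW-2−MW-1 = (-235, -80, -0.5); MW-3−MW-1 = (-445, -110, -0.9).
Determinant of the coordinate differences = (-235)·(-110) − (-445)·(-80) = -9750.
∂h/∂x = [(-0.5)·(-110) − (-0.9)·(-80)] / -9750 = +0.001744
∂h/∂y = [(-235)·(-0.9) − (-445)·(-0.5)] / -9750 = +0.001128
h(387104, 4453407) = 379.8 + (+0.001744)·(-560) + (+0.001128)·(-255) = 379.8 -0.976 -0.288 = 378.536 m.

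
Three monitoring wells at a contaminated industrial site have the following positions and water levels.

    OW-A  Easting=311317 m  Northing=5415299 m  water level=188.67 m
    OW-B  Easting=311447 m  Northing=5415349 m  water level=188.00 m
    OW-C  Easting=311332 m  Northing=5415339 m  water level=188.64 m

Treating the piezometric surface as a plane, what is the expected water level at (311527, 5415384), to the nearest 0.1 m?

With h = a·x + b·y + c and OW-A as origin, the differences give:
  130·a + 50·b = -0.67
  15·a + 40·b = -0.03
Eliminate b (×40 and ×50, subtract): 4450·a = -25.300 → a = ∂h/∂x = -0.005685
Back-substitute: b = ∂h/∂y = +0.001382.
h(311527, 5415384) = 188.67 + (-0.005685)·(210) + (+0.001382)·(85) = 188.67 -1.194 +0.117 = 187.594 m.

187.6 m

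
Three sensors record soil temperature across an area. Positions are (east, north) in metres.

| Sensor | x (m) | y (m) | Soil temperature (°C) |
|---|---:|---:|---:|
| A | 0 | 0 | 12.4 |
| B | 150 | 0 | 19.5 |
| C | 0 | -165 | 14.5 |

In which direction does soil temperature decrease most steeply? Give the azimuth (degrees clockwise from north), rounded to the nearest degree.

∂T/∂x = (19.5 − 12.4) / (150 − 0) = +0.04733
∂T/∂y = (14.5 − 12.4) / (-165 − 0) = -0.01273
Steepest decrease is along −∇f: components (-0.04733 E, +0.01273 N).
Azimuth = atan2(-0.04733, +0.01273) = 285.1° ≈ 285°.

285°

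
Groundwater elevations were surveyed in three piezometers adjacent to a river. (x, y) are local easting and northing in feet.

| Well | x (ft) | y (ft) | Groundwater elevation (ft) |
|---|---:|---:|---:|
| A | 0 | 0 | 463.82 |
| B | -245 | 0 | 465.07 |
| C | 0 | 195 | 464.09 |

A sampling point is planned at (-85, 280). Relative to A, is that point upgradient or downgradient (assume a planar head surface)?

upgradient

∂h/∂x = (465.07 − 463.82) / (-245 − 0) = -0.005102
∂h/∂y = (464.09 − 463.82) / (195 − 0) = +0.001385
Head at (-85, 280) = 463.82 + (-0.005102)·(-85) + (+0.001385)·(280) = 464.64 ft.
That is higher than the 463.82 ft at A, so the point is upgradient.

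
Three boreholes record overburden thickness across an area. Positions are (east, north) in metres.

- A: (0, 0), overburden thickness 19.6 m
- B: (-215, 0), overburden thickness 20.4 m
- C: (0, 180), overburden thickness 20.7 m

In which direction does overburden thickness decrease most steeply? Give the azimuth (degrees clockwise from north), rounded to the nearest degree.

149°

∂d/∂x = (20.4 − 19.6) / (-215 − 0) = -0.003721
∂d/∂y = (20.7 − 19.6) / (180 − 0) = +0.006111
Steepest decrease is along −∇f: components (+0.003721 E, -0.006111 N).
Azimuth = atan2(+0.003721, -0.006111) = 148.7° ≈ 149°.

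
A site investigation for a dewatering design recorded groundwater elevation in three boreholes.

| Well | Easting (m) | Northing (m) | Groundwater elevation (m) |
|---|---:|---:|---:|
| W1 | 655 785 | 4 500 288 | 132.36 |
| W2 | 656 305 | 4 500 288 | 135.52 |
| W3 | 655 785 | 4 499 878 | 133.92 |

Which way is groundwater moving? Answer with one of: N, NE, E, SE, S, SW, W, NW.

NW

∂h/∂x = (135.52 − 132.36) / (656305 − 655785) = +0.006077
∂h/∂y = (133.92 − 132.36) / (4499878 − 4500288) = -0.003805
Flow = −∇h = (-0.006077 east, +0.003805 north), which points northwest.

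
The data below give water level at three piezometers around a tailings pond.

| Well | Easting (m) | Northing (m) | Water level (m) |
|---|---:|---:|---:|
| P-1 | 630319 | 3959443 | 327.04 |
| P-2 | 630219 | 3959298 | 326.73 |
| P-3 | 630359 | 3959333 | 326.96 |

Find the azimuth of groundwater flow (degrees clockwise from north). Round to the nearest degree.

228°

Taking P-1 as reference: P-2−P-1 = (-100, -145, -0.31); P-3−P-1 = (40, -110, -0.08).
Solve a·Δx + b·Δy = Δh: det = (-100)·(-110) − 40·(-145) = 16800.
∂h/∂x = [(-0.31)·(-110) − (-0.08)·(-145)] / 16800 = +0.001339
∂h/∂y = [(-100)·(-0.08) − 40·(-0.31)] / 16800 = +0.001214
Flow direction (−∇h) has components (-0.001339 E, -0.001214 N).
Azimuth = atan2(E, N) = atan2(-0.001339, -0.001214) = 227.8° ≈ 228°.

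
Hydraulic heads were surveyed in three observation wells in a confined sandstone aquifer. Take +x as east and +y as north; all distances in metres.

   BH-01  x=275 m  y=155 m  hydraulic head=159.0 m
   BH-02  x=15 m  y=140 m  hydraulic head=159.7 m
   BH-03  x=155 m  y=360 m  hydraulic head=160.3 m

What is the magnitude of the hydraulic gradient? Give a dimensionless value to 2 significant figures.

Differences from BH-01: to BH-02 (Δx, Δy, Δh) = (-260, -15, +0.7); to BH-03 = (-120, 205, +1.3).
Determinant of the coordinate differences = (-260)·205 − (-120)·(-15) = -55100.
∂h/∂x = [(+0.7)·205 − (+1.3)·(-15)] / -55100 = -0.002958
∂h/∂y = [(-260)·(+1.3) − (-120)·(+0.7)] / -55100 = +0.004610
|∇h| = √(-0.002958² + 0.004610²) = 0.005477

0.0055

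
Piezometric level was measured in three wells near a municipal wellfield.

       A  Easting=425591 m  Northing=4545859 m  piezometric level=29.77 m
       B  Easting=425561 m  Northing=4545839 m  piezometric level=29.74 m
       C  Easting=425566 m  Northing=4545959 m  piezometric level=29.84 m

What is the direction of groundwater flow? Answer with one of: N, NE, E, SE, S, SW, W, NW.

SW

Taking A as reference: B−A = (-30, -20, -0.03); C−A = (-25, 100, +0.07).
Solve a·Δx + b·Δy = Δh: det = (-30)·100 − (-25)·(-20) = -3500.
∂h/∂x = [(-0.03)·100 − (+0.07)·(-20)] / -3500 = +0.0004571
∂h/∂y = [(-30)·(+0.07) − (-25)·(-0.03)] / -3500 = +0.0008143
Flow = −∇h = (-0.0004571 east, -0.0008143 north), which points southwest.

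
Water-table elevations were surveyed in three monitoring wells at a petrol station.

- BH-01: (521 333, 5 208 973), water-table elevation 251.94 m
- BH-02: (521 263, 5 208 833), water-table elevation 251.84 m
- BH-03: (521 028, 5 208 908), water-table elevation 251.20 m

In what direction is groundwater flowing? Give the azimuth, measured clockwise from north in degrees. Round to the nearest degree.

282°

Taking BH-01 as reference: BH-02−BH-01 = (-70, -140, -0.10); BH-03−BH-01 = (-305, -65, -0.74).
Solve a·Δx + b·Δy = Δh: det = (-70)·(-65) − (-305)·(-140) = -38150.
∂h/∂x = [(-0.10)·(-65) − (-0.74)·(-140)] / -38150 = +0.002545
∂h/∂y = [(-70)·(-0.74) − (-305)·(-0.10)] / -38150 = -0.0005583
Flow direction (−∇h) has components (-0.002545 E, +0.0005583 N).
Azimuth = atan2(E, N) = atan2(-0.002545, +0.0005583) = 282.4° ≈ 282°.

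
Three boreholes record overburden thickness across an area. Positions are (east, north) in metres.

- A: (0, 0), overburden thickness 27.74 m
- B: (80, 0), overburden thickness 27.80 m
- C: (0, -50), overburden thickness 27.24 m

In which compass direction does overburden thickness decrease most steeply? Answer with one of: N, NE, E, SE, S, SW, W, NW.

∂d/∂x = (27.80 − 27.74) / (80 − 0) = +0.0007500
∂d/∂y = (27.24 − 27.74) / (-50 − 0) = +0.01000
Steepest decrease is along −∇f = (-0.0007500 E, -0.01000 N) → south.

S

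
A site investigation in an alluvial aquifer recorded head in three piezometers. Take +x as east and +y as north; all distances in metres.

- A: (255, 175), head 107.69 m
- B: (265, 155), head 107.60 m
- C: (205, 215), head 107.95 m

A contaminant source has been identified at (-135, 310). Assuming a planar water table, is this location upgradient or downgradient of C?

upgradient

Differences from A: to B (Δx, Δy, Δh) = (10, -20, -0.09); to C = (-50, 40, +0.26).
Determinant of the coordinate differences = 10·40 − (-50)·(-20) = -600.
∂h/∂x = [(-0.09)·40 − (+0.26)·(-20)] / -600 = -0.002667
∂h/∂y = [10·(+0.26) − (-50)·(-0.09)] / -600 = +0.003167
Head at (-135, 310) = 107.69 + (-0.002667)·(-390) + (+0.003167)·(135) = 109.16 m.
That is higher than the 107.95 m at C, so the point is upgradient.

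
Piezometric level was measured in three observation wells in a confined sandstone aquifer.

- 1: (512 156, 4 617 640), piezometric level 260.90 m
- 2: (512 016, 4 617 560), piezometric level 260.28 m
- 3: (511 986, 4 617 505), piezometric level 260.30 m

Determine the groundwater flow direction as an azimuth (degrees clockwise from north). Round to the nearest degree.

301°

With h = a·x + b·y + c and 1 as origin, the differences give:
  (-140)·a + (-80)·b = -0.62
  (-170)·a + (-135)·b = -0.60
Eliminate b (×(-135) and ×(-80), subtract): 5300·a = 35.700 → a = ∂h/∂x = +0.006736
Back-substitute: b = ∂h/∂y = -0.004038.
Flow direction (−∇h) has components (-0.006736 E, +0.004038 N).
Azimuth = atan2(E, N) = atan2(-0.006736, +0.004038) = 300.9° ≈ 301°.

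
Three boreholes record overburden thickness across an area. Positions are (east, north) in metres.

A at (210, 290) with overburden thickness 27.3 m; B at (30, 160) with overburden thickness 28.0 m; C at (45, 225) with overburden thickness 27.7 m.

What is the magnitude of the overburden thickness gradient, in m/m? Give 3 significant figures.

0.00451 m/m

Taking A as reference: B−A = (-180, -130, +0.7); C−A = (-165, -65, +0.4).
Solve a·Δx + b·Δy = Δd: det = (-180)·(-65) − (-165)·(-130) = -9750.
∂d/∂x = [(+0.7)·(-65) − (+0.4)·(-130)] / -9750 = -0.0006667
∂d/∂y = [(-180)·(+0.4) − (-165)·(+0.7)] / -9750 = -0.004462
|∇f| = √(-0.0006667² + -0.004462²) = 0.004512 m/m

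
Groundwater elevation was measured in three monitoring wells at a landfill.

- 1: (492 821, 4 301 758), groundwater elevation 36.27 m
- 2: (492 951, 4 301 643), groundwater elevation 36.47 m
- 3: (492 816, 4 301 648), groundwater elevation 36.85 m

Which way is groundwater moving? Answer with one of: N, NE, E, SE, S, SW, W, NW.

Taking 1 as reference: 2−1 = (130, -115, +0.20); 3−1 = (-5, -110, +0.58).
Solve a·Δx + b·Δy = Δh: det = 130·(-110) − (-5)·(-115) = -14875.
∂h/∂x = [(+0.20)·(-110) − (+0.58)·(-115)] / -14875 = -0.003005
∂h/∂y = [130·(+0.58) − (-5)·(+0.20)] / -14875 = -0.005136
Flow = −∇h = (+0.003005 east, +0.005136 north), which points northeast.

NE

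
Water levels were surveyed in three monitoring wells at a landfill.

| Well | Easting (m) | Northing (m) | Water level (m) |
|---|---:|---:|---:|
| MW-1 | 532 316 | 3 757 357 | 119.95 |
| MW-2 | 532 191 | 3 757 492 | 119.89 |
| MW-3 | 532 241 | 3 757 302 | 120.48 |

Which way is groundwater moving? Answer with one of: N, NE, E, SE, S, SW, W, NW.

NE

With h = a·x + b·y + c and MW-1 as origin, the differences give:
  (-125)·a + 135·b = -0.06
  (-75)·a + (-55)·b = +0.53
Eliminate b (×(-55) and ×135, subtract): 17000·a = -68.250 → a = ∂h/∂x = -0.004015
Back-substitute: b = ∂h/∂y = -0.004162.
Flow = −∇h = (+0.004015 east, +0.004162 north), which points northeast.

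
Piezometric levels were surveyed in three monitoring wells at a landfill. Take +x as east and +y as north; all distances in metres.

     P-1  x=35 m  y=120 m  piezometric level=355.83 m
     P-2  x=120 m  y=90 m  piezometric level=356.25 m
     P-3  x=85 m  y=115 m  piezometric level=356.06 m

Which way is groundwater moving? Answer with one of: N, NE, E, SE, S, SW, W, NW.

Taking P-1 as reference: P-2−P-1 = (85, -30, +0.42); P-3−P-1 = (50, -5, +0.23).
Determinant of the coordinate differences = 85·(-5) − 50·(-30) = 1075.
∂h/∂x = [(+0.42)·(-5) − (+0.23)·(-30)] / 1075 = +0.004465
∂h/∂y = [85·(+0.23) − 50·(+0.42)] / 1075 = -0.001349
Flow = −∇h = (-0.004465 east, +0.001349 north), which points west.

W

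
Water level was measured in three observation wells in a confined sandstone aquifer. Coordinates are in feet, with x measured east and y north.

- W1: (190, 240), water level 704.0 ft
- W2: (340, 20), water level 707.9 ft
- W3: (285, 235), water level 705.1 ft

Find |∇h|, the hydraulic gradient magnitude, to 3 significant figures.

0.0150

Differences from W1: to W2 (Δx, Δy, Δh) = (150, -220, +3.9); to W3 = (95, -5, +1.1).
Solve a·Δx + b·Δy = Δh: det = 150·(-5) − 95·(-220) = 20150.
∂h/∂x = [(+3.9)·(-5) − (+1.1)·(-220)] / 20150 = +0.01104
∂h/∂y = [150·(+1.1) − 95·(+3.9)] / 20150 = -0.01020
|∇h| = √(0.01104² + -0.01020²) = 0.01503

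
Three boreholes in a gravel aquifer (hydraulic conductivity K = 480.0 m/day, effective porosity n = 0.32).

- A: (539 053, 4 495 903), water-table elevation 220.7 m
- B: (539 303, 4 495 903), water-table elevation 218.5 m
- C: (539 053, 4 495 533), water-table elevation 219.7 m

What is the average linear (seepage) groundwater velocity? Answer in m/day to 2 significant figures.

∂h/∂x = (218.5 − 220.7) / (539303 − 539053) = -0.008800
∂h/∂y = (219.7 − 220.7) / (4495533 − 4495903) = +0.002703
|∇h| = √(-0.008800² + 0.002703²) = 0.009206
Seepage velocity v = K·i/n = 480.0 × 0.009206 / 0.32 = 13.81 m/day.

14 m/day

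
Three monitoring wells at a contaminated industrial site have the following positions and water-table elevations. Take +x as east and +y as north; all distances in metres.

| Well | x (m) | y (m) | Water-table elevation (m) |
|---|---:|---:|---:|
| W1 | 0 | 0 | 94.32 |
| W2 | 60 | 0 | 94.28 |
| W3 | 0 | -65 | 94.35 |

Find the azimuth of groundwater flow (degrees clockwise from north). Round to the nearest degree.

∂h/∂x = (94.28 − 94.32) / (60 − 0) = -0.0006667
∂h/∂y = (94.35 − 94.32) / (-65 − 0) = -0.0004615
Flow direction (−∇h) has components (+0.0006667 E, +0.0004615 N).
Azimuth = atan2(E, N) = atan2(+0.0006667, +0.0004615) = 55.3° ≈ 055°.

055°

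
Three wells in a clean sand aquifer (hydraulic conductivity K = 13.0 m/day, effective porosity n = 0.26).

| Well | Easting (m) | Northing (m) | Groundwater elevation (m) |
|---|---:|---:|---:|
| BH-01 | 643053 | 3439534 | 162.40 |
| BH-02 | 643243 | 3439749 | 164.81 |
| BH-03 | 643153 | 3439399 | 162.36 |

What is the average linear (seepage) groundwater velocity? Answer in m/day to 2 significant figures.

0.43 m/day

With h = a·x + b·y + c and BH-01 as origin, the differences give:
  190·a + 215·b = +2.41
  100·a + (-135)·b = -0.04
Eliminate b (×(-135) and ×215, subtract): -47150·a = -316.750 → a = ∂h/∂x = +0.006718
Back-substitute: b = ∂h/∂y = +0.005273.
|∇h| = √(0.006718² + 0.005273²) = 0.00854
Seepage velocity v = K·i/n = 13.0 × 0.00854 / 0.26 = 0.427 m/day.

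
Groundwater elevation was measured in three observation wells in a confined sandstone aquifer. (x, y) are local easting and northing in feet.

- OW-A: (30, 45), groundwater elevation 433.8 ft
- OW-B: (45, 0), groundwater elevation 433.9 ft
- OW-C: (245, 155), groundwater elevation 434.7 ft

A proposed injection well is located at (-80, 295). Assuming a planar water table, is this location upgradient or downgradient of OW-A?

downgradient

Three-point gradient (reference OW-A): Δ to OW-B = (15, -45, +0.1), Δ to OW-C = (215, 110, +0.9).
∂h/∂x = +0.004547, ∂h/∂y = -0.0007064 (det = 11325).
Head at (-80, 295) = 433.8 + (+0.004547)·(-110) + (-0.0007064)·(250) = 433.12 ft.
That is lower than the 433.8 ft at OW-A, so the point is downgradient.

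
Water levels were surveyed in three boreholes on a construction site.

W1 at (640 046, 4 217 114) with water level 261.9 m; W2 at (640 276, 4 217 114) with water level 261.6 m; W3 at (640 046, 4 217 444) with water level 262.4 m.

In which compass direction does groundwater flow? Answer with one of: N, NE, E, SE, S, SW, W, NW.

SE

∂h/∂x = (261.6 − 261.9) / (640276 − 640046) = -0.001304
∂h/∂y = (262.4 − 261.9) / (4217444 − 4217114) = +0.001515
Flow = −∇h = (+0.001304 east, -0.001515 north), which points southeast.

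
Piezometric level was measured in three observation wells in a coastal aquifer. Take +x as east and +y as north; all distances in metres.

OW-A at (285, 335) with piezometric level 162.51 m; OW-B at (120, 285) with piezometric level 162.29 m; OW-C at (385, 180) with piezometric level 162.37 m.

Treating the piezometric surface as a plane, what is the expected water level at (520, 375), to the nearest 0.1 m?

162.8 m

With h = a·x + b·y + c and OW-A as origin, the differences give:
  (-165)·a + (-50)·b = -0.22
  100·a + (-155)·b = -0.14
Eliminate b (×(-155) and ×(-50), subtract): 30575·a = 27.100 → a = ∂h/∂x = +0.0008863
Back-substitute: b = ∂h/∂y = +0.001475.
h(520, 375) = 162.51 + (+0.0008863)·(235) + (+0.001475)·(40) = 162.51 +0.208 +0.059 = 162.777 m.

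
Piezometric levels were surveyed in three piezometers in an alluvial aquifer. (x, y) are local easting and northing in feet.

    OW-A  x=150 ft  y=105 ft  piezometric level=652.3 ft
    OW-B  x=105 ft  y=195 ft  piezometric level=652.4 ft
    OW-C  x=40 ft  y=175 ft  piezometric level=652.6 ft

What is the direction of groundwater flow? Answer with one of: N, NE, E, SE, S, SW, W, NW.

Differences from OW-A: to OW-B (Δx, Δy, Δh) = (-45, 90, +0.1); to OW-C = (-110, 70, +0.3).
Solve a·Δx + b·Δy = Δh: det = (-45)·70 − (-110)·90 = 6750.
∂h/∂x = [(+0.1)·70 − (+0.3)·90] / 6750 = -0.002963
∂h/∂y = [(-45)·(+0.3) − (-110)·(+0.1)] / 6750 = -0.0003704
Flow = −∇h = (+0.002963 east, +0.0003704 north), which points east.

E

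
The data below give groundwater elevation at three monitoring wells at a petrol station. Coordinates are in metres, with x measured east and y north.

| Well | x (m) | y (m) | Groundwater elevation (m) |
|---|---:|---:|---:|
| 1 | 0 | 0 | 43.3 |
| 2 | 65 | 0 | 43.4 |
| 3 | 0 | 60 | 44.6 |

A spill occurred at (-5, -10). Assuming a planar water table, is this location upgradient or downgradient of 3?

downgradient

∂h/∂x = (43.4 − 43.3) / (65 − 0) = +0.001538
∂h/∂y = (44.6 − 43.3) / (60 − 0) = +0.02167
Head at (-5, -10) = 43.3 + (+0.001538)·(-5) + (+0.02167)·(-10) = 43.08 m.
That is lower than the 44.6 m at 3, so the point is downgradient.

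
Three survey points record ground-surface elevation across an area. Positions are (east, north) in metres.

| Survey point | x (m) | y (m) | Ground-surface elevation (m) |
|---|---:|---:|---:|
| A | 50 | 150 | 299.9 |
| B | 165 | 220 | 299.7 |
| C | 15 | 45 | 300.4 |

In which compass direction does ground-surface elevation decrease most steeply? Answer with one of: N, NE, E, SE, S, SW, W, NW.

Three-point gradient (reference A): Δ to B = (115, 70, -0.2), Δ to C = (-35, -105, +0.5).
∂z/∂x = +0.001455, ∂z/∂y = -0.005247 (det = -9625).
Steepest decrease is along −∇f = (-0.001455 E, +0.005247 N) → north.

N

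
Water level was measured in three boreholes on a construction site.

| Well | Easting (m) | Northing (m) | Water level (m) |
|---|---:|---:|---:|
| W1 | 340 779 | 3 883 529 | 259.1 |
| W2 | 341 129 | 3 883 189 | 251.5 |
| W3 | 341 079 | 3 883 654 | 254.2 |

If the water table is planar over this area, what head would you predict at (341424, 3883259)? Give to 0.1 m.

246.5 m

With h = a·x + b·y + c and W1 as origin, the differences give:
  350·a + (-340)·b = -7.6
  300·a + 125·b = -4.9
Eliminate b (×125 and ×(-340), subtract): 145750·a = -2616.00 → a = ∂h/∂x = -0.01795
Back-substitute: b = ∂h/∂y = +0.003877.
h(341424, 3883259) = 259.1 + (-0.01795)·(645) + (+0.003877)·(-270) = 259.1 -11.577 -1.047 = 246.477 m.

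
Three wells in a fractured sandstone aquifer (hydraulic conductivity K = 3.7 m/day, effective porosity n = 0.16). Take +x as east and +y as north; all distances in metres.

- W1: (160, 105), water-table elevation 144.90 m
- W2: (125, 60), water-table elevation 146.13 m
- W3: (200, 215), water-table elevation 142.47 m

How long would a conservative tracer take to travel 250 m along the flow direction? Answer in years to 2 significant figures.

1.4 years

Differences from W1: to W2 (Δx, Δy, Δh) = (-35, -45, +1.23); to W3 = (40, 110, -2.43).
Determinant of the coordinate differences = (-35)·110 − 40·(-45) = -2050.
∂h/∂x = [(+1.23)·110 − (-2.43)·(-45)] / -2050 = -0.01266
∂h/∂y = [(-35)·(-2.43) − 40·(+1.23)] / -2050 = -0.01749
|∇h| = √(-0.01266² + -0.01749²) = 0.02159
Seepage velocity v = K·i/n = 3.7 × 0.02159 / 0.16 = 0.4993 m/day.
t = 250 / 0.4993 = 500.7 days = 1.37 years.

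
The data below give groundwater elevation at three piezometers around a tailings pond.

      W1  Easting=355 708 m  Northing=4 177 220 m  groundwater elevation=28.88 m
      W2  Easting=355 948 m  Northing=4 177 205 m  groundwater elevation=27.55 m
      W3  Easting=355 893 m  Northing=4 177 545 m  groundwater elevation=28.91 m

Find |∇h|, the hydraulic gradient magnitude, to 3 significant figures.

Three-point gradient (reference W1): Δ to W2 = (240, -15, -1.33), Δ to W3 = (185, 325, +0.03).
∂h/∂x = -0.005346, ∂h/∂y = +0.003135 (det = 80775).
|∇h| = √(-0.005346² + 0.003135²) = 0.006197

0.00620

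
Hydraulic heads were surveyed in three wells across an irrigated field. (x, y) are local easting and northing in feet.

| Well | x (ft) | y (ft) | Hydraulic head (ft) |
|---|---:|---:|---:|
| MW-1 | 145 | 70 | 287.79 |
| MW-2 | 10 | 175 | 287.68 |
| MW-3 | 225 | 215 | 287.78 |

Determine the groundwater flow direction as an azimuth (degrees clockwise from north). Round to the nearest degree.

304°

Taking MW-1 as reference: MW-2−MW-1 = (-135, 105, -0.11); MW-3−MW-1 = (80, 145, -0.01).
Solve a·Δx + b·Δy = Δh: det = (-135)·145 − 80·105 = -27975.
∂h/∂x = [(-0.11)·145 − (-0.01)·105] / -27975 = +0.0005326
∂h/∂y = [(-135)·(-0.01) − 80·(-0.11)] / -27975 = -0.0003628
Flow direction (−∇h) has components (-0.0005326 E, +0.0003628 N).
Azimuth = atan2(E, N) = atan2(-0.0005326, +0.0003628) = 304.3° ≈ 304°.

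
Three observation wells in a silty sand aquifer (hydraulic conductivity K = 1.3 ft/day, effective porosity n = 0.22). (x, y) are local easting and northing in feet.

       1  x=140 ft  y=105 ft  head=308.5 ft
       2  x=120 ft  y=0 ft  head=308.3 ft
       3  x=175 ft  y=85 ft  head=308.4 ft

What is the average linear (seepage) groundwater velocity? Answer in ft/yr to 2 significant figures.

5.9 ft/yr

Differences from 1: to 2 (Δx, Δy, Δh) = (-20, -105, -0.2); to 3 = (35, -20, -0.1).
Determinant of the coordinate differences = (-20)·(-20) − 35·(-105) = 4075.
∂h/∂x = [(-0.2)·(-20) − (-0.1)·(-105)] / 4075 = -0.001595
∂h/∂y = [(-20)·(-0.1) − 35·(-0.2)] / 4075 = +0.002209
|∇h| = √(-0.001595² + 0.002209²) = 0.002725
Seepage velocity v = K·i/n = 1.3 × 0.002725 / 0.22 = 0.0161 ft/day = 5.881 ft/yr.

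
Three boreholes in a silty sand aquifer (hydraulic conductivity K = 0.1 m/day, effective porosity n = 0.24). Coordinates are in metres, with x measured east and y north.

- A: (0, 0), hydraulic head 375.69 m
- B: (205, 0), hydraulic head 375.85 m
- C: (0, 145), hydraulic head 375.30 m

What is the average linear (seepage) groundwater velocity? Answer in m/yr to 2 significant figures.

0.43 m/yr

∂h/∂x = (375.85 − 375.69) / (205 − 0) = +0.0007805
∂h/∂y = (375.30 − 375.69) / (145 − 0) = -0.002690
|∇h| = √(0.0007805² + -0.002690²) = 0.002801
Seepage velocity v = K·i/n = 0.1 × 0.002801 / 0.24 = 0.001167 m/day = 0.4262 m/yr.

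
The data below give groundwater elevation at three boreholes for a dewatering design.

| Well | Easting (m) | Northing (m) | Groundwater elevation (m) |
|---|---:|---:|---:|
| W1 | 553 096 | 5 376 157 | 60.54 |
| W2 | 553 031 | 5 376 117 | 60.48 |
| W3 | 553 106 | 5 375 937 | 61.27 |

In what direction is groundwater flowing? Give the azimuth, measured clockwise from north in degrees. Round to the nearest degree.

With h = a·x + b·y + c and W1 as origin, the differences give:
  (-65)·a + (-40)·b = -0.06
  10·a + (-220)·b = +0.73
Eliminate b (×(-220) and ×(-40), subtract): 14700·a = 42.400 → a = ∂h/∂x = +0.002884
Back-substitute: b = ∂h/∂y = -0.003187.
Flow direction (−∇h) has components (-0.002884 E, +0.003187 N).
Azimuth = atan2(E, N) = atan2(-0.002884, +0.003187) = 317.9° ≈ 318°.

318°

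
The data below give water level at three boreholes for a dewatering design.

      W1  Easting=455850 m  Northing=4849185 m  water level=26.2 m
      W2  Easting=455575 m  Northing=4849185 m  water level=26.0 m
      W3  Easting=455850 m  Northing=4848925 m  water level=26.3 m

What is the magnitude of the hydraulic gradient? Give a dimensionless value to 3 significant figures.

∂h/∂x = (26.0 − 26.2) / (455575 − 455850) = +0.0007273
∂h/∂y = (26.3 − 26.2) / (4848925 − 4849185) = -0.0003846
|∇h| = √(0.0007273² + -0.0003846²) = 0.0008227

0.000823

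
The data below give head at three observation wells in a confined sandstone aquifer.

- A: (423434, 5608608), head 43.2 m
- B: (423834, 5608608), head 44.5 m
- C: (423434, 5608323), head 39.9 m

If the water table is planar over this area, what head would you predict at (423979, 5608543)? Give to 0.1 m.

44.2 m

∂h/∂x = (44.5 − 43.2) / (423834 − 423434) = +0.003250
∂h/∂y = (39.9 − 43.2) / (5608323 − 5608608) = +0.01158
h(423979, 5608543) = 43.2 + (+0.003250)·(545) + (+0.01158)·(-65) = 43.2 +1.771 -0.753 = 44.219 m.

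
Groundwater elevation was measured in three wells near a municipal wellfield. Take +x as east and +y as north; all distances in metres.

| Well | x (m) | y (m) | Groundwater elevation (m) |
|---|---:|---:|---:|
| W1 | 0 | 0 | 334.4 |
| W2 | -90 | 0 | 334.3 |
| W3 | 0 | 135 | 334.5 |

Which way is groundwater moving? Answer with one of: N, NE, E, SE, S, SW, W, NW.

∂h/∂x = (334.3 − 334.4) / (-90 − 0) = +0.001111
∂h/∂y = (334.5 − 334.4) / (135 − 0) = +0.0007407
Flow = −∇h = (-0.001111 east, -0.0007407 north), which points southwest.

SW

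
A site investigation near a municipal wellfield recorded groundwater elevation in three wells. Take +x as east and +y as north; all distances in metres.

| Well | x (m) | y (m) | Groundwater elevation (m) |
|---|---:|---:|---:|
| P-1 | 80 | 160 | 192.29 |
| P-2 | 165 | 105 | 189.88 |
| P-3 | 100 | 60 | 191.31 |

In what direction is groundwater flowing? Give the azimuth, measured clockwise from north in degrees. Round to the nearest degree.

Taking P-1 as reference: P-2−P-1 = (85, -55, -2.41); P-3−P-1 = (20, -100, -0.98).
Solve a·Δx + b·Δy = Δh: det = 85·(-100) − 20·(-55) = -7400.
∂h/∂x = [(-2.41)·(-100) − (-0.98)·(-55)] / -7400 = -0.02528
∂h/∂y = [85·(-0.98) − 20·(-2.41)] / -7400 = +0.004743
Flow direction (−∇h) has components (+0.02528 E, -0.004743 N).
Azimuth = atan2(E, N) = atan2(+0.02528, -0.004743) = 100.6° ≈ 101°.

101°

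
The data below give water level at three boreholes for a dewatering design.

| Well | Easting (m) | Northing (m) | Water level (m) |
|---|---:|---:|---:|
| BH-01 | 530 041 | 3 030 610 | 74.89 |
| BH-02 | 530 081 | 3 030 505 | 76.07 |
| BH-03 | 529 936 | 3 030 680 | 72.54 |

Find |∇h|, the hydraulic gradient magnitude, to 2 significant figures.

Differences from BH-01: to BH-02 (Δx, Δy, Δh) = (40, -105, +1.18); to BH-03 = (-105, 70, -2.35).
Determinant of the coordinate differences = 40·70 − (-105)·(-105) = -8225.
∂h/∂x = [(+1.18)·70 − (-2.35)·(-105)] / -8225 = +0.01996
∂h/∂y = [40·(-2.35) − (-105)·(+1.18)] / -8225 = -0.003635
|∇h| = √(0.01996² + -0.003635²) = 0.02029

0.020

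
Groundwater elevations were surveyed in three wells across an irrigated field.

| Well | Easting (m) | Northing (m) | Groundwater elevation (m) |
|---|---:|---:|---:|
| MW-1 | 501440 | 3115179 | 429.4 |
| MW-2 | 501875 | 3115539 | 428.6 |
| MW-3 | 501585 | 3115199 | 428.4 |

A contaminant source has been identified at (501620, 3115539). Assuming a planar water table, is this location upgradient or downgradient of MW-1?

Three-point gradient (reference MW-1): Δ to MW-2 = (435, 360, -0.8), Δ to MW-3 = (145, 20, -1.0).
∂h/∂x = -0.007908, ∂h/∂y = +0.007333 (det = -43500).
Head at (501620, 3115539) = 429.4 + (-0.007908)·(180) + (+0.007333)·(360) = 430.62 m.
That is higher than the 429.4 m at MW-1, so the point is upgradient.

upgradient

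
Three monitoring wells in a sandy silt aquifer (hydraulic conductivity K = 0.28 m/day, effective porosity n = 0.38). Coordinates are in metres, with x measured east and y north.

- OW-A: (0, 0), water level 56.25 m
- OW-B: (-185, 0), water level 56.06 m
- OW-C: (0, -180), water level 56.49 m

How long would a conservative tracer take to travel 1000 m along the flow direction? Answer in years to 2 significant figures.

2200 years

∂h/∂x = (56.06 − 56.25) / (-185 − 0) = +0.001027
∂h/∂y = (56.49 − 56.25) / (-180 − 0) = -0.001333
|∇h| = √(0.001027² + -0.001333²) = 0.001683
Seepage velocity v = K·i/n = 0.28 × 0.001683 / 0.38 = 0.00124 m/day.
t = 1000 / 0.00124 = 8.065e+05 days = 2.21e+03 years.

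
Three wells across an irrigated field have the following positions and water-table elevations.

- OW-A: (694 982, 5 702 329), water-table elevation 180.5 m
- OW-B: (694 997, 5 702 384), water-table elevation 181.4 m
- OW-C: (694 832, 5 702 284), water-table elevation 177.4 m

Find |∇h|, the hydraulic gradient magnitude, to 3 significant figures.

Taking OW-A as reference: OW-B−OW-A = (15, 55, +0.9); OW-C−OW-A = (-150, -45, -3.1).
Determinant of the coordinate differences = 15·(-45) − (-150)·55 = 7575.
∂h/∂x = [(+0.9)·(-45) − (-3.1)·55] / 7575 = +0.01716
∂h/∂y = [15·(-3.1) − (-150)·(+0.9)] / 7575 = +0.01168
|∇h| = √(0.01716² + 0.01168²) = 0.02076

0.0208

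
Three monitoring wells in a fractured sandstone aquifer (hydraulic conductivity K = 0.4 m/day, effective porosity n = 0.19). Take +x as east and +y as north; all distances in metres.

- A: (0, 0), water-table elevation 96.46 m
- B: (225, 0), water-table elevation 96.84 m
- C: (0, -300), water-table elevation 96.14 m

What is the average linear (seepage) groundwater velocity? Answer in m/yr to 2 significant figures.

∂h/∂x = (96.84 − 96.46) / (225 − 0) = +0.001689
∂h/∂y = (96.14 − 96.46) / (-300 − 0) = +0.001067
|∇h| = √(0.001689² + 0.001067²) = 0.001998
Seepage velocity v = K·i/n = 0.4 × 0.001998 / 0.19 = 0.004206 m/day = 1.536 m/yr.

1.5 m/yr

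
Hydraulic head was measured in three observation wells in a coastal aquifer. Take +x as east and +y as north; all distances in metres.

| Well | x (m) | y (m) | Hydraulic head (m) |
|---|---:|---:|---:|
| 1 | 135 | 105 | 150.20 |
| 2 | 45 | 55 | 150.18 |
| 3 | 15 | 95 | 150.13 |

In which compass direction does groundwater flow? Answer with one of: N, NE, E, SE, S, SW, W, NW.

NW

With h = a·x + b·y + c and 1 as origin, the differences give:
  (-90)·a + (-50)·b = -0.02
  (-120)·a + (-10)·b = -0.07
Eliminate b (×(-10) and ×(-50), subtract): -5100·a = -3.300 → a = ∂h/∂x = +0.0006471
Back-substitute: b = ∂h/∂y = -0.0007647.
Flow = −∇h = (-0.0006471 east, +0.0007647 north), which points northwest.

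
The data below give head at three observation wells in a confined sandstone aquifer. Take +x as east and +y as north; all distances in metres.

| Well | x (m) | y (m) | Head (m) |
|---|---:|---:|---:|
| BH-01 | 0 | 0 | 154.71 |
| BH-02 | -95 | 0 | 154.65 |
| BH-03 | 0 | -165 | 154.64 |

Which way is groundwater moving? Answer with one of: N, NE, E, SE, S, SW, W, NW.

SW

∂h/∂x = (154.65 − 154.71) / (-95 − 0) = +0.0006316
∂h/∂y = (154.64 − 154.71) / (-165 − 0) = +0.0004242
Flow = −∇h = (-0.0006316 east, -0.0004242 north), which points southwest.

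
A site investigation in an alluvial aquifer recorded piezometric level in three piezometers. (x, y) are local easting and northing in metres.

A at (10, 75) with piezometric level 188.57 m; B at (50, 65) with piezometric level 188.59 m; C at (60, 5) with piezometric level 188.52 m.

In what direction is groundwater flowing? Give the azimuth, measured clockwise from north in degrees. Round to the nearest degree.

Differences from A: to B (Δx, Δy, Δh) = (40, -10, +0.02); to C = (50, -70, -0.05).
Determinant of the coordinate differences = 40·(-70) − 50·(-10) = -2300.
∂h/∂x = [(+0.02)·(-70) − (-0.05)·(-10)] / -2300 = +0.0008261
∂h/∂y = [40·(-0.05) − 50·(+0.02)] / -2300 = +0.001304
Flow direction (−∇h) has components (-0.0008261 E, -0.001304 N).
Azimuth = atan2(E, N) = atan2(-0.0008261, -0.001304) = 212.3° ≈ 212°.

212°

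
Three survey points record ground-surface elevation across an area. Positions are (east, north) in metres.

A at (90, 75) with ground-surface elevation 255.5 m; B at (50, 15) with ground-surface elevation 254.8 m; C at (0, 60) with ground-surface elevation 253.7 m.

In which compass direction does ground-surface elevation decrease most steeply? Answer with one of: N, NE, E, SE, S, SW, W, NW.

W

With z = a·x + b·y + c and A as origin, the differences give:
  (-40)·a + (-60)·b = -0.7
  (-90)·a + (-15)·b = -1.8
Eliminate b (×(-15) and ×(-60), subtract): -4800·a = -97.50 → a = ∂z/∂x = +0.02031
Back-substitute: b = ∂z/∂y = -0.001875.
Steepest decrease is along −∇f = (-0.02031 E, +0.001875 N) → west.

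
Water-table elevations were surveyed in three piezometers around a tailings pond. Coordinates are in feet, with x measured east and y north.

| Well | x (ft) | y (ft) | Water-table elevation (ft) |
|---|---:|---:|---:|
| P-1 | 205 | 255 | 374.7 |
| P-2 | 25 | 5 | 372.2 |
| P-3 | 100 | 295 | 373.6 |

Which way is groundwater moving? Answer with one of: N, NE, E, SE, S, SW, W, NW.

Taking P-1 as reference: P-2−P-1 = (-180, -250, -2.5); P-3−P-1 = (-105, 40, -1.1).
Determinant of the coordinate differences = (-180)·40 − (-105)·(-250) = -33450.
∂h/∂x = [(-2.5)·40 − (-1.1)·(-250)] / -33450 = +0.01121
∂h/∂y = [(-180)·(-1.1) − (-105)·(-2.5)] / -33450 = +0.001928
Flow = −∇h = (-0.01121 east, -0.001928 north), which points west.

W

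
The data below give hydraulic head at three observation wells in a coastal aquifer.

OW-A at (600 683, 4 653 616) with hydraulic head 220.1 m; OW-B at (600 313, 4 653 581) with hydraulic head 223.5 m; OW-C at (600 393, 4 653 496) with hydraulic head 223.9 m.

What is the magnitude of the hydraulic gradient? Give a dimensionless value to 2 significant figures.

0.015

Differences from OW-A: to OW-B (Δx, Δy, Δh) = (-370, -35, +3.4); to OW-C = (-290, -120, +3.8).
Solve a·Δx + b·Δy = Δh: det = (-370)·(-120) − (-290)·(-35) = 34250.
∂h/∂x = [(+3.4)·(-120) − (+3.8)·(-35)] / 34250 = -0.008029
∂h/∂y = [(-370)·(+3.8) − (-290)·(+3.4)] / 34250 = -0.01226
|∇h| = √(-0.008029² + -0.01226²) = 0.01466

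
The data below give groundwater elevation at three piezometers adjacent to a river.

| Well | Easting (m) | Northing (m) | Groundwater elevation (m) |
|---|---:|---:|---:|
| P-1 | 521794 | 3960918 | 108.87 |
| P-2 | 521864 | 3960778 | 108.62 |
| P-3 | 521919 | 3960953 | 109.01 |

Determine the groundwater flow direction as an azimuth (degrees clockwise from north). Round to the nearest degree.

With h = a·x + b·y + c and P-1 as origin, the differences give:
  70·a + (-140)·b = -0.25
  125·a + 35·b = +0.14
Eliminate b (×35 and ×(-140), subtract): 19950·a = 10.850 → a = ∂h/∂x = +0.0005439
Back-substitute: b = ∂h/∂y = +0.002058.
Flow direction (−∇h) has components (-0.0005439 E, -0.002058 N).
Azimuth = atan2(E, N) = atan2(-0.0005439, -0.002058) = 194.8° ≈ 195°.

195°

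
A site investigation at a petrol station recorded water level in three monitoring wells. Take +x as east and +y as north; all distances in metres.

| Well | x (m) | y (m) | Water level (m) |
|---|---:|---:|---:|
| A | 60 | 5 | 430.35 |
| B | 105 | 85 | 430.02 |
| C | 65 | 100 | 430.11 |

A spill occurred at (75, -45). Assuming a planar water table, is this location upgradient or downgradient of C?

With h = a·x + b·y + c and A as origin, the differences give:
  45·a + 80·b = -0.33
  5·a + 95·b = -0.24
Eliminate b (×95 and ×80, subtract): 3875·a = -12.150 → a = ∂h/∂x = -0.003135
Back-substitute: b = ∂h/∂y = -0.002361.
Head at (75, -45) = 430.35 + (-0.003135)·(15) + (-0.002361)·(-50) = 430.42 m.
That is higher than the 430.11 m at C, so the point is upgradient.

upgradient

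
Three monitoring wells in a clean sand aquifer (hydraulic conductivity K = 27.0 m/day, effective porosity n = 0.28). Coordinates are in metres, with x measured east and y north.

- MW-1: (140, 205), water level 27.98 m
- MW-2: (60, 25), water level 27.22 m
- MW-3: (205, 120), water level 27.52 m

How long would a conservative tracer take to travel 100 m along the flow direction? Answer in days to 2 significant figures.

220 days

Differences from MW-1: to MW-2 (Δx, Δy, Δh) = (-80, -180, -0.76); to MW-3 = (65, -85, -0.46).
Solve a·Δx + b·Δy = Δh: det = (-80)·(-85) − 65·(-180) = 18500.
∂h/∂x = [(-0.76)·(-85) − (-0.46)·(-180)] / 18500 = -0.0009838
∂h/∂y = [(-80)·(-0.46) − 65·(-0.76)] / 18500 = +0.004659
|∇h| = √(-0.0009838² + 0.004659²) = 0.004762
Seepage velocity v = K·i/n = 27.0 × 0.004762 / 0.28 = 0.4592 m/day.
t = 100 / 0.4592 = 217.8 days.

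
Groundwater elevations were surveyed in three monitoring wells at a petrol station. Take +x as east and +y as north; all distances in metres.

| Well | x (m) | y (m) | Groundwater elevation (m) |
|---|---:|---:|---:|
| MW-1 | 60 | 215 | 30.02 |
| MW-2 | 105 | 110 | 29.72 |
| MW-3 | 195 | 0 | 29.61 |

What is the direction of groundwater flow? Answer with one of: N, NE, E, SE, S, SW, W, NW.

SW

With h = a·x + b·y + c and MW-1 as origin, the differences give:
  45·a + (-105)·b = -0.30
  135·a + (-215)·b = -0.41
Eliminate b (×(-215) and ×(-105), subtract): 4500·a = 21.450 → a = ∂h/∂x = +0.004767
Back-substitute: b = ∂h/∂y = +0.004900.
Flow = −∇h = (-0.004767 east, -0.004900 north), which points southwest.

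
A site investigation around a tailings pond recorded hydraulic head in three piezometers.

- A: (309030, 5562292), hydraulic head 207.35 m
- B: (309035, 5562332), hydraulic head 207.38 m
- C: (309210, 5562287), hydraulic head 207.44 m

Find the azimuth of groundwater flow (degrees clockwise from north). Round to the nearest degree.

Differences from A: to B (Δx, Δy, Δh) = (5, 40, +0.03); to C = (180, -5, +0.09).
Solve a·Δx + b·Δy = Δh: det = 5·(-5) − 180·40 = -7225.
∂h/∂x = [(+0.03)·(-5) − (+0.09)·40] / -7225 = +0.0005190
∂h/∂y = [5·(+0.09) − 180·(+0.03)] / -7225 = +0.0006851
Flow direction (−∇h) has components (-0.0005190 E, -0.0006851 N).
Azimuth = atan2(E, N) = atan2(-0.0005190, -0.0006851) = 217.1° ≈ 217°.

217°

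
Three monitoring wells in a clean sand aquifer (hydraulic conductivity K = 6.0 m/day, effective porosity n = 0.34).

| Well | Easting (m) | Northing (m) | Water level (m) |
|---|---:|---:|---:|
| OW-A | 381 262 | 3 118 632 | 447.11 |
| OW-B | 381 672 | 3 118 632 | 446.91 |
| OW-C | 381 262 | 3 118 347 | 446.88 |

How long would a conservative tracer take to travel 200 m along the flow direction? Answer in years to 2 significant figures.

33 years

∂h/∂x = (446.91 − 447.11) / (381672 − 381262) = -0.0004878
∂h/∂y = (446.88 − 447.11) / (3118347 − 3118632) = +0.0008070
|∇h| = √(-0.0004878² + 0.0008070²) = 0.000943
Seepage velocity v = K·i/n = 6.0 × 0.000943 / 0.34 = 0.01664 m/day.
t = 200 / 0.01664 = 1.202e+04 days = 32.9 years.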